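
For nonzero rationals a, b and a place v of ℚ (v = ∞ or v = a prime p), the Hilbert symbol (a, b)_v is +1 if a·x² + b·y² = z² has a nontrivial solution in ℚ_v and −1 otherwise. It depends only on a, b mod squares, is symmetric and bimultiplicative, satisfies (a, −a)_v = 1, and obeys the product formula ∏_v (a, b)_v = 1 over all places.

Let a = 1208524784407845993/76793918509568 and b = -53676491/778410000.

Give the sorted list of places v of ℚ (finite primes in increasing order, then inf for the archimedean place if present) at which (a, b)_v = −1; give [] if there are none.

[2, 11, 17, 19]

(a, b) ≡ (7106, -11) mod (ℚ^×)²; places V = {2, 3, 5, 11, 13, 17, 19, 23, 31, 47, ∞}.
(a,b)_31: α=-6, u≡7; β=-2, v≡9 (mod 31); (7|31)=+1, (9|31)=+1; sign (−1)^0·+1^-2·+1^-6 = +1.
(a,b)_47: α=4, u≡4; β=4, v≡21 (mod 47); (4|47)=+1, (21|47)=+1; sign (−1)^0·+1^4·+1^4 = +1.
(a,b)_19: α=1, u≡13; β=0, v≡15 (mod 19); (13|19)=-1, (15|19)=-1; sign (−1)^0·-1^0·-1^1 = -1.
(a,b)_∞: sgn(7106)=+, sgn(-11)=−, so +1.
(a,b)_3: α=2, u≡2; β=-4, v≡1 (mod 3); (2|3)=-1, (1|3)=+1; sign (−1)^0·-1^-4·+1^2 = +1.
(a,b)_13: α=-2, u≡11; β=0, v≡7 (mod 13); (11|13)=-1, (7|13)=-1; sign (−1)^0·-1^0·-1^-2 = +1.
(a,b)_17: α=1, u≡5; β=0, v≡12 (mod 17); (5|17)=-1, (12|17)=-1; sign (−1)^0·-1^0·-1^1 = -1.
(a,b)_23: α=2, u≡15; β=0, v≡12 (mod 23); (15|23)=-1, (12|23)=+1; sign (−1)^0·-1^0·+1^2 = +1.
(a,b)_11: α=5, u≡8; β=1, v≡8 (mod 11); (8|11)=-1, (8|11)=-1; sign (−1)^1·-1^1·-1^5 = -1.
(a,b)_2: α=-9, β=-4; u≡1, v≡5 (mod 8); ε(u)ε(v)=0·0, αω(v)=-9·1, βω(u)=-4·0; sum ≡ 1  ⇒  -1.
(a,b)_5: α=0, u≡1; β=-4, v≡4 (mod 5); (1|5)=+1, (4|5)=+1; sign (−1)^0·+1^-4·+1^0 = +1.
(7106, -11 / ℚ) ramifies at {2, 11, 17, 19}: a division algebra.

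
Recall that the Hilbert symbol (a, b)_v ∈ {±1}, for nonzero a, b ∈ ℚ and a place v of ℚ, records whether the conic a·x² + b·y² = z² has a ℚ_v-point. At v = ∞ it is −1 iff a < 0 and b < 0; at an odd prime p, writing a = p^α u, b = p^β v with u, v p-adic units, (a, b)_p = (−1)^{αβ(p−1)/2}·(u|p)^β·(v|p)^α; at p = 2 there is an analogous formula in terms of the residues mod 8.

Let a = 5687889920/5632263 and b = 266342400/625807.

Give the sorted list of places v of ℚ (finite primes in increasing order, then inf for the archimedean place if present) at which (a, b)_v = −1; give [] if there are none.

(a, b) ≡ (35, 7) mod (ℚ^×)²; places V = {2, 3, 5, 7, 13, 17, 23, 31, ∞}.
(a,b)_23: α=-2, u≡3; β=-2, v≡10 (mod 23); (3|23)=+1, (10|23)=-1; sign (−1)^0·+1^-2·-1^-2 = +1.
(a,b)_7: α=-1, u≡6; β=-1, v≡4 (mod 7); (6|7)=-1, (4|7)=+1; sign (−1)^1·-1^-1·+1^-1 = +1.
(a,b)_3: α=-2, u≡2; β=2, v≡1 (mod 3); (2|3)=-1, (1|3)=+1; sign (−1)^0·-1^2·+1^-2 = +1.
(a,b)_∞: sgn(35)=+, sgn(7)=+, so +1.
(a,b)_2: α=12, β=12; u≡3, v≡7 (mod 8); ε(u)ε(v)=1·1, αω(v)=12·0, βω(u)=12·1; sum ≡ 1  ⇒  -1.
(a,b)_31: α=2, u≡16; β=0, v≡1 (mod 31); (16|31)=+1, (1|31)=+1; sign (−1)^0·+1^0·+1^2 = +1.
(a,b)_5: α=1, u≡3; β=2, v≡3 (mod 5); (3|5)=-1, (3|5)=-1; sign (−1)^0·-1^2·-1^1 = -1.
(a,b)_17: α=2, u≡4; β=2, v≡10 (mod 17); (4|17)=+1, (10|17)=-1; sign (−1)^0·+1^2·-1^2 = +1.
(a,b)_13: α=-2, u≡3; β=-2, v≡7 (mod 13); (3|13)=+1, (7|13)=-1; sign (−1)^0·+1^-2·-1^-2 = +1.
Ram(35, 7) = {2, 5}; no ℚ_2-point on the conic.

[2, 5]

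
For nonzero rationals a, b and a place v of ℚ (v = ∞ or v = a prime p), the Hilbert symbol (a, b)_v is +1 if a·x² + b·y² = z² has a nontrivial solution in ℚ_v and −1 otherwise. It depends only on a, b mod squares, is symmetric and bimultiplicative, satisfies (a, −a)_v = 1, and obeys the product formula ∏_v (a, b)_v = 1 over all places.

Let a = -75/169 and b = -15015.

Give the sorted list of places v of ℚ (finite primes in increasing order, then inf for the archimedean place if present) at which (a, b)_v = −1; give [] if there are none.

[3, 5, 11, inf]

Mod squares: a ≡ -3, b ≡ -15015. Check v ∈ {∞, 2, 3, 5, 7, 11, 13}.
v=11: a=11^0·(≡6), b=11^1·(≡10) mod 11; (6|11)=-1, (10|11)=-1; (−1)^{0·1·5}·(-1)^1·(-1)^0 = -1.
v=2: v_2(a)=0, v_2(b)=0; units ≡ 5, 1 (mod 8); ε·ε+αω+βω = 0·0+0·0+0·1 ≡ 0  ⇒  (a,b)_2 = +1.
v=3: a=3^1·(≡2), b=3^1·(≡2) mod 3; (2|3)=-1, (2|3)=-1; (−1)^{1·1·1}·(-1)^1·(-1)^1 = -1.
v=7: a=7^0·(≡2), b=7^1·(≡4) mod 7; (2|7)=+1, (4|7)=+1; (−1)^{0·1·3}·(+1)^1·(+1)^0 = +1.
v=5: a=5^2·(≡3), b=5^1·(≡2) mod 5; (3|5)=-1, (2|5)=-1; (−1)^{2·1·2}·(-1)^1·(-1)^2 = -1.
v=∞: -3 < 0 and -15015 < 0  ⇒  (a,b)_∞ = -1.
v=13: a=13^-2·(≡3), b=13^1·(≡2) mod 13; (3|13)=+1, (2|13)=-1; (−1)^{-2·1·6}·(+1)^1·(-1)^-2 = +1.
|Ram(-3, -15015)| = 4, even; anisotropic at {3, 5, 11, ∞}.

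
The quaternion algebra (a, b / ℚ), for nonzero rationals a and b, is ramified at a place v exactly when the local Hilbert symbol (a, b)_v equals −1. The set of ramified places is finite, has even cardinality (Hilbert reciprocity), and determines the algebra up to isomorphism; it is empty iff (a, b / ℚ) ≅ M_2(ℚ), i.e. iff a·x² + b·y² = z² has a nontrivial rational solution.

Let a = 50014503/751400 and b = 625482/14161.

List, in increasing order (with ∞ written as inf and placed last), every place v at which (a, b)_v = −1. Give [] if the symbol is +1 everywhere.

Mod squares: a ≡ 182, b ≡ 858. Check v ∈ {∞, 2, 3, 5, 7, 11, 13, 17}.
v=17: a=17^-2·(≡7), b=17^-2·(≡8) mod 17; (7|17)=-1, (8|17)=+1; (−1)^{-2·-2·8}·(-1)^-2·(+1)^-2 = +1.
v=5: a=5^-2·(≡3), b=5^0·(≡2) mod 5; (3|5)=-1, (2|5)=-1; (−1)^{-2·0·2}·(-1)^0·(-1)^-2 = +1.
v=11: a=11^2·(≡7), b=11^1·(≡9) mod 11; (7|11)=-1, (9|11)=+1; (−1)^{2·1·5}·(-1)^1·(+1)^2 = -1.
v=∞: 182 > 0 and 858 > 0  ⇒  (a,b)_∞ = +1.
v=2: v_2(a)=-3, v_2(b)=1; units ≡ 3, 5 (mod 8); ε·ε+αω+βω = 1·0+-3·1+1·1 ≡ 0  ⇒  (a,b)_2 = +1.
v=7: a=7^1·(≡6), b=7^-2·(≡2) mod 7; (6|7)=-1, (2|7)=+1; (−1)^{1·-2·3}·(-1)^-2·(+1)^1 = +1.
v=3: a=3^10·(≡2), b=3^7·(≡1) mod 3; (2|3)=-1, (1|3)=+1; (−1)^{10·7·1}·(-1)^7·(+1)^10 = -1.
v=13: a=13^-1·(≡3), b=13^1·(≡10) mod 13; (3|13)=+1, (10|13)=+1; (−1)^{-1·1·6}·(+1)^1·(+1)^-1 = +1.
|Ram(182, 858)| = 2, even; anisotropic at {3, 11}.

[3, 11]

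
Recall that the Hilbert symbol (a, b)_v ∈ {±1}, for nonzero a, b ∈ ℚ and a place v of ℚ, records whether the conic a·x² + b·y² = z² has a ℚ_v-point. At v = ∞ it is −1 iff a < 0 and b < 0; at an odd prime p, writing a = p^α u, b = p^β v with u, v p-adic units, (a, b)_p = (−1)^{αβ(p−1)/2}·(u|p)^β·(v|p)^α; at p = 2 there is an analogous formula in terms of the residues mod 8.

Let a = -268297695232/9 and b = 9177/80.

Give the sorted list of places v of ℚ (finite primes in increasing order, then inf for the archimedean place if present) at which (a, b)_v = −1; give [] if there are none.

[3, 5, 7, 19]

(a, b) ≡ (-7, 45885) mod (ℚ^×)²; places V = {2, 3, 5, 7, 19, 23, ∞}.
(a,b)_3: α=-2, u≡2; β=1, v≡1 (mod 3); (2|3)=-1, (1|3)=+1; sign (−1)^0·-1^1·+1^-2 = -1.
(a,b)_5: α=0, u≡2; β=-1, v≡2 (mod 5); (2|5)=-1, (2|5)=-1; sign (−1)^0·-1^-1·-1^0 = -1.
(a,b)_2: α=12, β=-4; u≡1, v≡5 (mod 8); ε(u)ε(v)=0·0, αω(v)=12·1, βω(u)=-4·0; sum ≡ 0  ⇒  +1.
(a,b)_23: α=2, u≡2; β=1, v≡7 (mod 23); (2|23)=+1, (7|23)=-1; sign (−1)^0·+1^1·-1^2 = +1.
(a,b)_∞: sgn(-7)=−, sgn(45885)=+, so +1.
(a,b)_7: α=3, u≡6; β=1, v≡3 (mod 7); (6|7)=-1, (3|7)=-1; sign (−1)^1·-1^1·-1^3 = -1.
(a,b)_19: α=2, u≡10; β=1, v≡2 (mod 19); (10|19)=-1, (2|19)=-1; sign (−1)^0·-1^1·-1^2 = -1.
(-7, 45885 / ℚ) ramifies at {3, 5, 7, 19}: a division algebra.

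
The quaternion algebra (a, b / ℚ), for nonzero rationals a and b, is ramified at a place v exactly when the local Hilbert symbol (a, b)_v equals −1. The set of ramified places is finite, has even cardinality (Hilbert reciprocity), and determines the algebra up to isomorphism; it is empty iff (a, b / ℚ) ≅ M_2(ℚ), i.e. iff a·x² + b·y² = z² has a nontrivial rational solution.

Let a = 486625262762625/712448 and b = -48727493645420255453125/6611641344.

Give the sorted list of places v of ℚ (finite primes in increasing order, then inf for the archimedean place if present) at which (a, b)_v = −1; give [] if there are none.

(a, b) ≡ (2415, -589) mod (ℚ^×)²; places V = {2, 3, 5, 7, 11, 13, 17, 19, 23, 31, 43, ∞}.
(a,b)_13: α=0, u≡10; β=4, v≡12 (mod 13); (10|13)=+1, (12|13)=+1; sign (−1)^0·+1^4·+1^0 = +1.
(a,b)_43: α=2, u≡3; β=2, v≡11 (mod 43); (3|43)=-1, (11|43)=+1; sign (−1)^0·-1^2·+1^2 = +1.
(a,b)_2: α=-8, β=-10; u≡7, v≡3 (mod 8); ε(u)ε(v)=1·1, αω(v)=-8·1, βω(u)=-10·0; sum ≡ 1  ⇒  -1.
(a,b)_∞: sgn(2415)=+, sgn(-589)=−, so +1.
(a,b)_3: α=1, u≡1; β=-2, v≡2 (mod 3); (1|3)=+1, (2|3)=-1; sign (−1)^0·+1^-2·-1^1 = -1.
(a,b)_5: α=3, u≡2; β=6, v≡4 (mod 5); (2|5)=-1, (4|5)=+1; sign (−1)^0·-1^6·+1^3 = +1.
(a,b)_31: α=2, u≡19; β=3, v≡27 (mod 31); (19|31)=+1, (27|31)=-1; sign (−1)^0·+1^3·-1^2 = +1.
(a,b)_23: α=-1, u≡4; β=0, v≡18 (mod 23); (4|23)=+1, (18|23)=+1; sign (−1)^0·+1^0·+1^-1 = +1.
(a,b)_19: α=2, u≡14; β=3, v≡1 (mod 19); (14|19)=-1, (1|19)=+1; sign (−1)^0·-1^3·+1^2 = -1.
(a,b)_7: α=1, u≡4; β=-2, v≡6 (mod 7); (4|7)=+1, (6|7)=-1; sign (−1)^0·+1^-2·-1^1 = -1.
(a,b)_11: α=-2, u≡10; β=-4, v≡3 (mod 11); (10|11)=-1, (3|11)=+1; sign (−1)^0·-1^-4·+1^-2 = +1.
(a,b)_17: α=2, u≡1; β=2, v≡6 (mod 17); (1|17)=+1, (6|17)=-1; sign (−1)^0·+1^2·-1^2 = +1.
Ram(2415, -589) = {2, 3, 7, 19}; no ℚ_2-point on the conic.

[2, 3, 7, 19]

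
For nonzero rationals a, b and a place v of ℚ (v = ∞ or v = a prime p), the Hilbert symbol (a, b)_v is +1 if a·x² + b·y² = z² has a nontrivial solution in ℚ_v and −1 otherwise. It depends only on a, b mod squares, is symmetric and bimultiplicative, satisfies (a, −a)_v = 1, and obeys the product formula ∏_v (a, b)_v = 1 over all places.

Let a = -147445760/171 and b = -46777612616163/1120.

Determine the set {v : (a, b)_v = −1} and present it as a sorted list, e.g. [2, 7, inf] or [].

[2, 7, 17, 19, 23, inf]

(a, b) ≡ (-22610, -355810) mod (ℚ^×)²; places V = {2, 3, 5, 7, 11, 13, 17, 19, 23, ∞}.
(a,b)_3: α=-2, u≡1; β=6, v≡2 (mod 3); (1|3)=+1, (2|3)=-1; sign (−1)^0·+1^6·-1^-2 = +1.
(a,b)_11: α=2, u≡7; β=2, v≡2 (mod 11); (7|11)=-1, (2|11)=-1; sign (−1)^0·-1^2·-1^2 = +1.
(a,b)_23: α=0, u≡11; β=1, v≡8 (mod 23); (11|23)=-1, (8|23)=+1; sign (−1)^0·-1^1·+1^0 = -1.
(a,b)_13: α=0, u≡3; β=1, v≡5 (mod 13); (3|13)=+1, (5|13)=-1; sign (−1)^0·+1^1·-1^0 = +1.
(a,b)_7: α=1, u≡2; β=-1, v≡2 (mod 7); (2|7)=+1, (2|7)=+1; sign (−1)^1·+1^-1·+1^1 = -1.
(a,b)_19: α=-1, u≡6; β=2, v≡3 (mod 19); (6|19)=+1, (3|19)=-1; sign (−1)^0·+1^2·-1^-1 = -1.
(a,b)_17: α=1, u≡1; β=3, v≡5 (mod 17); (1|17)=+1, (5|17)=-1; sign (−1)^0·+1^3·-1^1 = -1.
(a,b)_5: α=1, u≡3; β=-1, v≡3 (mod 5); (3|5)=-1, (3|5)=-1; sign (−1)^0·-1^-1·-1^1 = +1.
(a,b)_2: α=11, β=-5; u≡7, v≡7 (mod 8); ε(u)ε(v)=1·1, αω(v)=11·0, βω(u)=-5·0; sum ≡ 1  ⇒  -1.
(a,b)_∞: sgn(-22610)=−, sgn(-355810)=−, so -1.
(-22610, -355810 / ℚ) ramifies at {2, 7, 17, 19, 23, ∞}: a division algebra.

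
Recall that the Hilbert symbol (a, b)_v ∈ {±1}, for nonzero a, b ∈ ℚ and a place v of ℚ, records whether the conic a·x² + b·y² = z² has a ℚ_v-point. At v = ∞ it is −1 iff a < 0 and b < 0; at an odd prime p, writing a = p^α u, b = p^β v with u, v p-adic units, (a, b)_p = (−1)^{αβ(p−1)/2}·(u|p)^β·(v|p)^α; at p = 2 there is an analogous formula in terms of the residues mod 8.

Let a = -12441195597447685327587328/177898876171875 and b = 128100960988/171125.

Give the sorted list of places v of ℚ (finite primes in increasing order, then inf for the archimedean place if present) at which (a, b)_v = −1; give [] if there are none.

[2, 3, 7, 11]

(a, b) ≡ (-6006, 35) mod (ℚ^×)²; places V = {2, 3, 5, 7, 11, 13, 37, 43, ∞}.
(a,b)_43: α=4, u≡10; β=2, v≡23 (mod 43); (10|43)=+1, (23|43)=+1; sign (−1)^0·+1^2·+1^4 = +1.
(a,b)_3: α=-5, u≡2; β=0, v≡2 (mod 3); (2|3)=-1, (2|3)=-1; sign (−1)^0·-1^0·-1^-5 = -1.
(a,b)_37: α=-4, u≡27; β=-2, v≡18 (mod 37); (27|37)=+1, (18|37)=-1; sign (−1)^0·+1^-2·-1^-4 = +1.
(a,b)_7: α=3, u≡5; β=1, v≡3 (mod 7); (5|7)=-1, (3|7)=-1; sign (−1)^1·-1^1·-1^3 = -1.
(a,b)_∞: sgn(-6006)=−, sgn(35)=+, so +1.
(a,b)_5: α=-8, u≡4; β=-3, v≡2 (mod 5); (4|5)=+1, (2|5)=-1; sign (−1)^0·+1^-3·-1^-8 = +1.
(a,b)_2: α=11, β=2; u≡5, v≡3 (mod 8); ε(u)ε(v)=0·1, αω(v)=11·1, βω(u)=2·1; sum ≡ 1  ⇒  -1.
(a,b)_11: α=9, u≡1; β=4, v≡10 (mod 11); (1|11)=+1, (10|11)=-1; sign (−1)^0·+1^4·-1^9 = -1.
(a,b)_13: α=3, u≡2; β=2, v≡3 (mod 13); (2|13)=-1, (3|13)=+1; sign (−1)^0·-1^2·+1^3 = +1.
|Ram(-6006, 35)| = 4, even; anisotropic at {2, 3, 7, 11}.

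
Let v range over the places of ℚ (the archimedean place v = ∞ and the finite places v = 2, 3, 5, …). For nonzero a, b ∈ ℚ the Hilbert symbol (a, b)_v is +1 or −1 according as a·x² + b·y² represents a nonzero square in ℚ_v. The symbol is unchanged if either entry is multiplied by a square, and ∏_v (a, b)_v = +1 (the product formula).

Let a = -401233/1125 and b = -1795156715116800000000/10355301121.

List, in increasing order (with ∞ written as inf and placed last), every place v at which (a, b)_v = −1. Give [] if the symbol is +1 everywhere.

[2, 5, 7, 17, 23, 31, 41, inf]

(a, b) ≡ (-1085, -112217) mod (ℚ^×)²; places V = {2, 3, 5, 7, 11, 17, 23, 29, 31, 41, 43, ∞}.
(a,b)_41: α=0, u≡11; β=1, v≡40 (mod 41); (11|41)=-1, (40|41)=+1; sign (−1)^0·-1^1·+1^0 = -1.
(a,b)_29: α=0, u≡3; β=-4, v≡5 (mod 29); (3|29)=-1, (5|29)=+1; sign (−1)^0·-1^-4·+1^0 = +1.
(a,b)_23: α=0, u≡22; β=1, v≡21 (mod 23); (22|23)=-1, (21|23)=-1; sign (−1)^0·-1^1·-1^0 = -1.
(a,b)_31: α=1, u≡12; β=2, v≡6 (mod 31); (12|31)=-1, (6|31)=-1; sign (−1)^0·-1^2·-1^1 = -1.
(a,b)_17: α=0, u≡6; β=3, v≡12 (mod 17); (6|17)=-1, (12|17)=-1; sign (−1)^0·-1^3·-1^0 = -1.
(a,b)_11: α=0, u≡1; β=-4, v≡3 (mod 11); (1|11)=+1, (3|11)=+1; sign (−1)^0·+1^-4·+1^0 = +1.
(a,b)_5: α=-3, u≡3; β=8, v≡2 (mod 5); (3|5)=-1, (2|5)=-1; sign (−1)^0·-1^8·-1^-3 = -1.
(a,b)_43: α=2, u≡12; β=0, v≡10 (mod 43); (12|43)=-1, (10|43)=+1; sign (−1)^0·-1^0·+1^2 = +1.
(a,b)_7: α=1, u≡5; β=1, v≡3 (mod 7); (5|7)=-1, (3|7)=-1; sign (−1)^1·-1^1·-1^1 = -1.
(a,b)_2: α=0, β=14; u≡3, v≡7 (mod 8); ε(u)ε(v)=1·1, αω(v)=0·0, βω(u)=14·1; sum ≡ 1  ⇒  -1.
(a,b)_3: α=-2, u≡1; β=2, v≡1 (mod 3); (1|3)=+1, (1|3)=+1; sign (−1)^0·+1^2·+1^-2 = +1.
(a,b)_∞: sgn(-1085)=−, sgn(-112217)=−, so -1.
Ram(-1085, -112217) = {2, 5, 7, 17, 23, 31, 41, ∞}; no ℚ_2-point on the conic.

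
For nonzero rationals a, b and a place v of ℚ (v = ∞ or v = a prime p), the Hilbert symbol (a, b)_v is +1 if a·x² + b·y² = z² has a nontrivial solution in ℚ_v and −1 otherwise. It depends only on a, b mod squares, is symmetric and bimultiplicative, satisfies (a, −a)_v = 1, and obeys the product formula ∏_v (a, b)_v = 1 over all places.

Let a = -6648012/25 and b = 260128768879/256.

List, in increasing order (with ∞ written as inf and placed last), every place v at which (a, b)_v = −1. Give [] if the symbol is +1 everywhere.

(a, b) ≡ (-184667, 260128768879) mod (ℚ^×)²; places V = {2, 3, 5, 7, 17, 23, 31, 37, 41, 43, 47, ∞}.
(a,b)_17: α=0, u≡1; β=1, v≡5 (mod 17); (1|17)=+1, (5|17)=-1; sign (−1)^0·+1^1·-1^0 = +1.
(a,b)_47: α=0, u≡45; β=1, v≡24 (mod 47); (45|47)=-1, (24|47)=+1; sign (−1)^0·-1^1·+1^0 = -1.
(a,b)_37: α=1, u≡25; β=1, v≡1 (mod 37); (25|37)=+1, (1|37)=+1; sign (−1)^0·+1^1·+1^1 = +1.
(a,b)_43: α=0, u≡7; β=1, v≡23 (mod 43); (7|43)=-1, (23|43)=+1; sign (−1)^0·-1^1·+1^0 = -1.
(a,b)_2: α=2, β=-8; u≡5, v≡7 (mod 8); ε(u)ε(v)=0·1, αω(v)=2·0, βω(u)=-8·1; sum ≡ 0  ⇒  +1.
(a,b)_31: α=1, u≡30; β=1, v≡2 (mod 31); (30|31)=-1, (2|31)=+1; sign (−1)^1·-1^1·+1^1 = +1.
(a,b)_∞: sgn(-184667)=−, sgn(260128768879)=+, so +1.
(a,b)_41: α=0, u≡17; β=1, v≡12 (mod 41); (17|41)=-1, (12|41)=-1; sign (−1)^0·-1^1·-1^0 = -1.
(a,b)_23: α=1, u≡10; β=1, v≡9 (mod 23); (10|23)=-1, (9|23)=+1; sign (−1)^1·-1^1·+1^1 = +1.
(a,b)_5: α=-2, u≡3; β=0, v≡4 (mod 5); (3|5)=-1, (4|5)=+1; sign (−1)^0·-1^0·+1^-2 = +1.
(a,b)_3: α=2, u≡1; β=0, v≡1 (mod 3); (1|3)=+1, (1|3)=+1; sign (−1)^0·+1^0·+1^2 = +1.
(a,b)_7: α=1, u≡4; β=1, v≡4 (mod 7); (4|7)=+1, (4|7)=+1; sign (−1)^1·+1^1·+1^1 = -1.
|Ram(-184667, 260128768879)| = 4, even; anisotropic at {7, 41, 43, 47}.

[7, 41, 43, 47]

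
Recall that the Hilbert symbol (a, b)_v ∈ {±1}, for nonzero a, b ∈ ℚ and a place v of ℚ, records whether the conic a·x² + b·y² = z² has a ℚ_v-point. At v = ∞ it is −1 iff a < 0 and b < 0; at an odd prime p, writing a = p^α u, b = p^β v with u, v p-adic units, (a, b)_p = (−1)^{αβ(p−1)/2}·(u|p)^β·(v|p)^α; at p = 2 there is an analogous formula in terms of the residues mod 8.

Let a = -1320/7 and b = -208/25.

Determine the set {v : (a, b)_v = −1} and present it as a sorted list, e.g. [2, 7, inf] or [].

(a, b) ≡ (-2310, -13) mod (ℚ^×)²; places V = {2, 3, 5, 7, 11, 13, ∞}.
(a,b)_13: α=0, u≡12; β=1, v≡3 (mod 13); (12|13)=+1, (3|13)=+1; sign (−1)^0·+1^1·+1^0 = +1.
(a,b)_3: α=1, u≡1; β=0, v≡2 (mod 3); (1|3)=+1, (2|3)=-1; sign (−1)^0·+1^0·-1^1 = -1.
(a,b)_5: α=1, u≡3; β=-2, v≡2 (mod 5); (3|5)=-1, (2|5)=-1; sign (−1)^0·-1^-2·-1^1 = -1.
(a,b)_11: α=1, u≡8; β=0, v≡4 (mod 11); (8|11)=-1, (4|11)=+1; sign (−1)^0·-1^0·+1^1 = +1.
(a,b)_2: α=3, β=4; u≡5, v≡3 (mod 8); ε(u)ε(v)=0·1, αω(v)=3·1, βω(u)=4·1; sum ≡ 1  ⇒  -1.
(a,b)_7: α=-1, u≡3; β=0, v≡4 (mod 7); (3|7)=-1, (4|7)=+1; sign (−1)^0·-1^0·+1^-1 = +1.
(a,b)_∞: sgn(-2310)=−, sgn(-13)=−, so -1.
(-2310, -13 / ℚ) ramifies at {2, 3, 5, ∞}: a division algebra.

[2, 3, 5, inf]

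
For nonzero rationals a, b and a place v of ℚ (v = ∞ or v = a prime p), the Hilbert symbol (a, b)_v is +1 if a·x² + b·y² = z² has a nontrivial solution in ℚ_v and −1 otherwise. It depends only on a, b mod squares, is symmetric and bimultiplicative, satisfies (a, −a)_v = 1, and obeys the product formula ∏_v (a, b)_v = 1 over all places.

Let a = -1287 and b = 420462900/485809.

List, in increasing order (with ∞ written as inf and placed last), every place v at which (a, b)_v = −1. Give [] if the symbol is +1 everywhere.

Mod squares: a ≡ -143, b ≡ 429. Check v ∈ {∞, 2, 3, 5, 11, 13, 17, 41}.
v=5: a=5^0·(≡3), b=5^2·(≡4) mod 5; (3|5)=-1, (4|5)=+1; (−1)^{0·2·2}·(-1)^2·(+1)^0 = +1.
v=2: v_2(a)=0, v_2(b)=2; units ≡ 1, 5 (mod 8); ε·ε+αω+βω = 0·0+0·1+2·0 ≡ 0  ⇒  (a,b)_2 = +1.
v=11: a=11^1·(≡4), b=11^3·(≡7) mod 11; (4|11)=+1, (7|11)=-1; (−1)^{1·3·5}·(+1)^3·(-1)^1 = +1.
v=13: a=13^1·(≡5), b=13^1·(≡11) mod 13; (5|13)=-1, (11|13)=-1; (−1)^{1·1·6}·(-1)^1·(-1)^1 = +1.
v=17: a=17^0·(≡5), b=17^-2·(≡2) mod 17; (5|17)=-1, (2|17)=+1; (−1)^{0·-2·8}·(-1)^-2·(+1)^0 = +1.
v=∞: -143 < 0 and 429 > 0  ⇒  (a,b)_∞ = +1.
v=3: a=3^2·(≡1), b=3^5·(≡2) mod 3; (1|3)=+1, (2|3)=-1; (−1)^{2·5·1}·(+1)^5·(-1)^2 = +1.
v=41: a=41^0·(≡25), b=41^-2·(≡14) mod 41; (25|41)=+1, (14|41)=-1; (−1)^{0·-2·20}·(+1)^-2·(-1)^0 = +1.
Ram(a, b) = ∅: the form -143·x² + 429·y² − z² is isotropic over every ℚ_v, so by Hasse–Minkowski it is isotropic over ℚ.

[]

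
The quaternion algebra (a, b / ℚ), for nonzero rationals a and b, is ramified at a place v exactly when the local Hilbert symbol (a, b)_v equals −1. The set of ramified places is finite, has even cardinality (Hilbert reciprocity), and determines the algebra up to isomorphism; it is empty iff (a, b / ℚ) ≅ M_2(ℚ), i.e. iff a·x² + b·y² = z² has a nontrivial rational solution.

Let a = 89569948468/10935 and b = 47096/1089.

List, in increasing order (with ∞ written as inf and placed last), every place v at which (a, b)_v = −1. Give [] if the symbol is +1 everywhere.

[3, 7]

Mod squares: a ≡ 195, b ≡ 14. Check v ∈ {∞, 2, 3, 5, 7, 11, 13, 29}.
v=7: a=7^6·(≡5), b=7^1·(≡2) mod 7; (5|7)=-1, (2|7)=+1; (−1)^{6·1·3}·(-1)^1·(+1)^6 = -1.
v=2: v_2(a)=2, v_2(b)=3; units ≡ 3, 7 (mod 8); ε·ε+αω+βω = 1·1+2·0+3·1 ≡ 0  ⇒  (a,b)_2 = +1.
v=29: a=29^0·(≡10), b=29^2·(≡18) mod 29; (10|29)=-1, (18|29)=-1; (−1)^{0·2·14}·(-1)^2·(-1)^0 = +1.
v=∞: 195 > 0 and 14 > 0  ⇒  (a,b)_∞ = +1.
v=5: a=5^-1·(≡4), b=5^0·(≡4) mod 5; (4|5)=+1, (4|5)=+1; (−1)^{-1·0·2}·(+1)^0·(+1)^-1 = +1.
v=13: a=13^1·(≡7), b=13^0·(≡1) mod 13; (7|13)=-1, (1|13)=+1; (−1)^{1·0·6}·(-1)^0·(+1)^1 = +1.
v=3: a=3^-7·(≡2), b=3^-2·(≡2) mod 3; (2|3)=-1, (2|3)=-1; (−1)^{-7·-2·1}·(-1)^-2·(-1)^-7 = -1.
v=11: a=11^4·(≡10), b=11^-2·(≡3) mod 11; (10|11)=-1, (3|11)=+1; (−1)^{4·-2·5}·(-1)^-2·(+1)^4 = +1.
Ram(195, 14) = {3, 7}; no ℚ_3-point on the conic.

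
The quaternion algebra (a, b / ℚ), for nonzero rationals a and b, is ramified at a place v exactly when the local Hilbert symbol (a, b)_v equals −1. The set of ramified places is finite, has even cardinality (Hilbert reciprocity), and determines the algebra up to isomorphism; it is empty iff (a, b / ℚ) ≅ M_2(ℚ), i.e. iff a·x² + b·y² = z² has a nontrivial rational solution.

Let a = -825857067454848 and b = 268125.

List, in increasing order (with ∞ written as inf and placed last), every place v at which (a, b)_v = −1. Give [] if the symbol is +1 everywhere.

[2, 11, 13, 23]

Mod squares: a ≡ -579462, b ≡ 429. Check v ∈ {∞, 2, 3, 5, 11, 13, 17, 19, 23}.
v=5: a=5^0·(≡2), b=5^4·(≡4) mod 5; (2|5)=-1, (4|5)=+1; (−1)^{0·4·2}·(-1)^4·(+1)^0 = +1.
v=∞: -579462 < 0 and 429 > 0  ⇒  (a,b)_∞ = +1.
v=19: a=19^1·(≡16), b=19^0·(≡16) mod 19; (16|19)=+1, (16|19)=+1; (−1)^{1·0·9}·(+1)^0·(+1)^1 = +1.
v=11: a=11^4·(≡2), b=11^1·(≡10) mod 11; (2|11)=-1, (10|11)=-1; (−1)^{4·1·5}·(-1)^1·(-1)^4 = -1.
v=13: a=13^3·(≡10), b=13^1·(≡7) mod 13; (10|13)=+1, (7|13)=-1; (−1)^{3·1·6}·(+1)^1·(-1)^3 = -1.
v=17: a=17^1·(≡9), b=17^0·(≡1) mod 17; (9|17)=+1, (1|17)=+1; (−1)^{1·0·8}·(+1)^0·(+1)^1 = +1.
v=2: v_2(a)=7, v_2(b)=0; units ≡ 5, 5 (mod 8); ε·ε+αω+βω = 0·0+7·1+0·1 ≡ 1  ⇒  (a,b)_2 = -1.
v=23: a=23^1·(≡7), b=23^0·(≡14) mod 23; (7|23)=-1, (14|23)=-1; (−1)^{1·0·11}·(-1)^0·(-1)^1 = -1.
v=3: a=3^3·(≡1), b=3^1·(≡2) mod 3; (1|3)=+1, (2|3)=-1; (−1)^{3·1·1}·(+1)^1·(-1)^3 = +1.
Ram(-579462, 429) = {2, 11, 13, 23}; no ℚ_2-point on the conic.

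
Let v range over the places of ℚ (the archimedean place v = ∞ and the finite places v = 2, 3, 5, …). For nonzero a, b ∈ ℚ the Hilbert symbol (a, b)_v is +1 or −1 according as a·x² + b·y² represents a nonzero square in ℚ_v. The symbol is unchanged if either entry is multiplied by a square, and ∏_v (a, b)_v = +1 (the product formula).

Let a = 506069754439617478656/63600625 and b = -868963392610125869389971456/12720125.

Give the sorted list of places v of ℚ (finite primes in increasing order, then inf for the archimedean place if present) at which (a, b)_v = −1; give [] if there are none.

(a, b) ≡ (1729, -973245) mod (ℚ^×)²; places V = {2, 3, 5, 7, 11, 13, 19, 23, 29, 31, ∞}.
(a,b)_23: α=2, u≡1; β=3, v≡17 (mod 23); (1|23)=+1, (17|23)=-1; sign (−1)^0·+1^3·-1^2 = +1.
(a,b)_2: α=20, β=18; u≡1, v≡3 (mod 8); ε(u)ε(v)=0·1, αω(v)=20·1, βω(u)=18·0; sum ≡ 0  ⇒  +1.
(a,b)_3: α=2, u≡1; β=3, v≡2 (mod 3); (1|3)=+1, (2|3)=-1; sign (−1)^0·+1^3·-1^2 = +1.
(a,b)_19: α=3, u≡12; β=4, v≡7 (mod 19); (12|19)=-1, (7|19)=+1; sign (−1)^0·-1^4·+1^3 = +1.
(a,b)_31: α=2, u≡30; β=3, v≡18 (mod 31); (30|31)=-1, (18|31)=+1; sign (−1)^0·-1^3·+1^2 = -1.
(a,b)_5: α=-4, u≡1; β=-3, v≡4 (mod 5); (1|5)=+1, (4|5)=+1; sign (−1)^0·+1^-3·+1^-4 = +1.
(a,b)_13: α=3, u≡10; β=5, v≡8 (mod 13); (10|13)=+1, (8|13)=-1; sign (−1)^0·+1^5·-1^3 = -1.
(a,b)_∞: sgn(1729)=+, sgn(-973245)=−, so +1.
(a,b)_29: α=-2, u≡15; β=-2, v≡23 (mod 29); (15|29)=-1, (23|29)=+1; sign (−1)^0·-1^-2·+1^-2 = +1.
(a,b)_11: α=-2, u≡7; β=-2, v≡8 (mod 11); (7|11)=-1, (8|11)=-1; sign (−1)^0·-1^-2·-1^-2 = +1.
(a,b)_7: α=1, u≡2; β=1, v≡6 (mod 7); (2|7)=+1, (6|7)=-1; sign (−1)^1·+1^1·-1^1 = +1.
(1729, -973245 / ℚ) ramifies at {13, 31}: a division algebra.

[13, 31]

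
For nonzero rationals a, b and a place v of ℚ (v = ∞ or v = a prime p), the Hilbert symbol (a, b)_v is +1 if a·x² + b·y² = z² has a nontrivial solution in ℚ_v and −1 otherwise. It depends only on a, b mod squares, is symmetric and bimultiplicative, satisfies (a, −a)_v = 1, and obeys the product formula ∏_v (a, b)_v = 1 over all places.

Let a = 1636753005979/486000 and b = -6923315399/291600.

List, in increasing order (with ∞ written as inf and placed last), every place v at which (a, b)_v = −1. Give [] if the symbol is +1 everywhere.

(a, b) ≡ (1365, -391391) mod (ℚ^×)²; places V = {2, 3, 5, 7, 11, 13, 17, 19, 23, ∞}.
(a,b)_5: α=-3, u≡3; β=-2, v≡4 (mod 5); (3|5)=-1, (4|5)=+1; sign (−1)^0·-1^-2·+1^-3 = +1.
(a,b)_∞: sgn(1365)=+, sgn(-391391)=−, so +1.
(a,b)_17: α=2, u≡10; β=1, v≡11 (mod 17); (10|17)=-1, (11|17)=-1; sign (−1)^0·-1^1·-1^2 = -1.
(a,b)_23: α=2, u≡4; β=1, v≡1 (mod 23); (4|23)=+1, (1|23)=+1; sign (−1)^0·+1^1·+1^2 = +1.
(a,b)_11: α=0, u≡4; β=1, v≡4 (mod 11); (4|11)=+1, (4|11)=+1; sign (−1)^0·+1^1·+1^0 = +1.
(a,b)_13: α=1, u≡4; β=1, v≡10 (mod 13); (4|13)=+1, (10|13)=+1; sign (−1)^0·+1^1·+1^1 = +1.
(a,b)_19: α=0, u≡9; β=2, v≡6 (mod 19); (9|19)=+1, (6|19)=+1; sign (−1)^0·+1^2·+1^0 = +1.
(a,b)_7: α=7, u≡5; β=3, v≡5 (mod 7); (5|7)=-1, (5|7)=-1; sign (−1)^1·-1^3·-1^7 = -1.
(a,b)_3: α=-5, u≡2; β=-6, v≡1 (mod 3); (2|3)=-1, (1|3)=+1; sign (−1)^0·-1^-6·+1^-5 = +1.
(a,b)_2: α=-4, β=-4; u≡5, v≡1 (mod 8); ε(u)ε(v)=0·0, αω(v)=-4·0, βω(u)=-4·1; sum ≡ 0  ⇒  +1.
Ram(1365, -391391) = {7, 17}; no ℚ_7-point on the conic.

[7, 17]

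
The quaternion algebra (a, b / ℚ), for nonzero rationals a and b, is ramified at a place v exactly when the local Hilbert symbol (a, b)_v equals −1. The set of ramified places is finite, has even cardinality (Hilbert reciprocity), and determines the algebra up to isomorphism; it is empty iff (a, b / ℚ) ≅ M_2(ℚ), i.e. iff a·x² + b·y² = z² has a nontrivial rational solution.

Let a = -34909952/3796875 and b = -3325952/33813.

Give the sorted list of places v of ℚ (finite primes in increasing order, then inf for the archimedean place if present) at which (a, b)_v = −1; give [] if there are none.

[29, inf]

(a, b) ≡ (-69, -2639) mod (ℚ^×)²; places V = {2, 3, 5, 7, 11, 13, 17, 23, 29, ∞}.
(a,b)_11: α=2, u≡8; β=0, v≡3 (mod 11); (8|11)=-1, (3|11)=+1; sign (−1)^0·-1^0·+1^2 = +1.
(a,b)_17: α=0, u≡16; β=-2, v≡2 (mod 17); (16|17)=+1, (2|17)=+1; sign (−1)^0·+1^-2·+1^0 = +1.
(a,b)_29: α=0, u≡27; β=1, v≡22 (mod 29); (27|29)=-1, (22|29)=+1; sign (−1)^0·-1^1·+1^0 = -1.
(a,b)_13: α=0, u≡10; β=-1, v≡7 (mod 13); (10|13)=+1, (7|13)=-1; sign (−1)^0·+1^-1·-1^0 = +1.
(a,b)_∞: sgn(-69)=−, sgn(-2639)=−, so -1.
(a,b)_23: α=1, u≡7; β=0, v≡3 (mod 23); (7|23)=-1, (3|23)=+1; sign (−1)^0·-1^0·+1^1 = +1.
(a,b)_7: α=2, u≡1; β=1, v≡1 (mod 7); (1|7)=+1, (1|7)=+1; sign (−1)^0·+1^1·+1^2 = +1.
(a,b)_2: α=8, β=14; u≡3, v≡1 (mod 8); ε(u)ε(v)=1·0, αω(v)=8·0, βω(u)=14·1; sum ≡ 0  ⇒  +1.
(a,b)_3: α=-5, u≡1; β=-2, v≡1 (mod 3); (1|3)=+1, (1|3)=+1; sign (−1)^0·+1^-2·+1^-5 = +1.
(a,b)_5: α=-6, u≡1; β=0, v≡1 (mod 5); (1|5)=+1, (1|5)=+1; sign (−1)^0·+1^0·+1^-6 = +1.
Ram(-69, -2639) = {29, ∞}; no ℚ_29-point on the conic.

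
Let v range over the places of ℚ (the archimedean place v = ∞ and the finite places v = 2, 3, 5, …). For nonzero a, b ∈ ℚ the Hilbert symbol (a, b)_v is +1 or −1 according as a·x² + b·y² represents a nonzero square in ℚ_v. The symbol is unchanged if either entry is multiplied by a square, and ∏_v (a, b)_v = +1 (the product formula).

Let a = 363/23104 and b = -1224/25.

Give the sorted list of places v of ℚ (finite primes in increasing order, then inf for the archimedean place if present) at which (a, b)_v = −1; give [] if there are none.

(a, b) ≡ (3, -34) mod (ℚ^×)²; places V = {2, 3, 5, 11, 17, 19, ∞}.
(a,b)_19: α=-2, u≡3; β=0, v≡5 (mod 19); (3|19)=-1, (5|19)=+1; sign (−1)^0·-1^0·+1^-2 = +1.
(a,b)_3: α=1, u≡1; β=2, v≡2 (mod 3); (1|3)=+1, (2|3)=-1; sign (−1)^0·+1^2·-1^1 = -1.
(a,b)_∞: sgn(3)=+, sgn(-34)=−, so +1.
(a,b)_11: α=2, u≡9; β=0, v≡10 (mod 11); (9|11)=+1, (10|11)=-1; sign (−1)^0·+1^0·-1^2 = +1.
(a,b)_2: α=-6, β=3; u≡3, v≡7 (mod 8); ε(u)ε(v)=1·1, αω(v)=-6·0, βω(u)=3·1; sum ≡ 0  ⇒  +1.
(a,b)_5: α=0, u≡2; β=-2, v≡1 (mod 5); (2|5)=-1, (1|5)=+1; sign (−1)^0·-1^-2·+1^0 = +1.
(a,b)_17: α=0, u≡6; β=1, v≡8 (mod 17); (6|17)=-1, (8|17)=+1; sign (−1)^0·-1^1·+1^0 = -1.
Ram(3, -34) = {3, 17}; no ℚ_3-point on the conic.

[3, 17]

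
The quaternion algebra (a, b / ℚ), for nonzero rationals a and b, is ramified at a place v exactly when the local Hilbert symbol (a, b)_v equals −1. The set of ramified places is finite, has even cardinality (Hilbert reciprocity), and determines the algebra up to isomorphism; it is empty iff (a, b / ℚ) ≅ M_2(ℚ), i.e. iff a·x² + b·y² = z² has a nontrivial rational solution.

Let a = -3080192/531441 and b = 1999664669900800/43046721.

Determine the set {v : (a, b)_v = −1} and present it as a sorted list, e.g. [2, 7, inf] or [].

[23, 47]

Mod squares: a ≡ -47, b ≡ 45103. Check v ∈ {∞, 2, 3, 5, 7, 23, 37, 47, 53}.
v=2: v_2(a)=16, v_2(b)=14; units ≡ 1, 7 (mod 8); ε·ε+αω+βω = 0·1+16·0+14·0 ≡ 0  ⇒  (a,b)_2 = +1.
v=37: a=37^0·(≡28), b=37^1·(≡6) mod 37; (28|37)=+1, (6|37)=-1; (−1)^{0·1·18}·(+1)^1·(-1)^0 = +1.
v=23: a=23^0·(≡20), b=23^1·(≡8) mod 23; (20|23)=-1, (8|23)=+1; (−1)^{0·1·11}·(-1)^1·(+1)^0 = -1.
v=53: a=53^0·(≡38), b=53^1·(≡48) mod 53; (38|53)=+1, (48|53)=-1; (−1)^{0·1·26}·(+1)^1·(-1)^0 = +1.
v=5: a=5^0·(≡3), b=5^2·(≡2) mod 5; (3|5)=-1, (2|5)=-1; (−1)^{0·2·2}·(-1)^2·(-1)^0 = +1.
v=7: a=7^0·(≡4), b=7^2·(≡4) mod 7; (4|7)=+1, (4|7)=+1; (−1)^{0·2·3}·(+1)^2·(+1)^0 = +1.
v=3: a=3^-12·(≡1), b=3^-16·(≡1) mod 3; (1|3)=+1, (1|3)=+1; (−1)^{-12·-16·1}·(+1)^-16·(+1)^-12 = +1.
v=∞: -47 < 0 and 45103 > 0  ⇒  (a,b)_∞ = +1.
v=47: a=47^1·(≡22), b=47^2·(≡20) mod 47; (22|47)=-1, (20|47)=-1; (−1)^{1·2·23}·(-1)^2·(-1)^1 = -1.
|Ram(-47, 45103)| = 2, even; anisotropic at {23, 47}.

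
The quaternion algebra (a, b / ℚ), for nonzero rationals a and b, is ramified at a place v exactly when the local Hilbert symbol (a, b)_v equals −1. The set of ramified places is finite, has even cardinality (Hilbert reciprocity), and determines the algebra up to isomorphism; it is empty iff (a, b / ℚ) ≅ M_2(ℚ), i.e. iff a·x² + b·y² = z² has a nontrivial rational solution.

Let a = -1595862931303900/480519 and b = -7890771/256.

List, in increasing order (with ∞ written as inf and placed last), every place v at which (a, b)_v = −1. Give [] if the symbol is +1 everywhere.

Mod squares: a ≡ -15249, b ≡ -8211. Check v ∈ {∞, 2, 3, 5, 7, 13, 17, 19, 23, 31, 37}.
v=5: a=5^2·(≡1), b=5^0·(≡4) mod 5; (1|5)=+1, (4|5)=+1; (−1)^{2·0·2}·(+1)^0·(+1)^2 = +1.
v=13: a=13^-1·(≡10), b=13^0·(≡11) mod 13; (10|13)=+1, (11|13)=-1; (−1)^{-1·0·6}·(+1)^0·(-1)^-1 = -1.
v=23: a=23^1·(≡9), b=23^1·(≡20) mod 23; (9|23)=+1, (20|23)=-1; (−1)^{1·1·11}·(+1)^1·(-1)^1 = +1.
v=2: v_2(a)=2, v_2(b)=-8; units ≡ 7, 5 (mod 8); ε·ε+αω+βω = 1·0+2·1+-8·0 ≡ 0  ⇒  (a,b)_2 = +1.
v=17: a=17^1·(≡13), b=17^1·(≡5) mod 17; (13|17)=+1, (5|17)=-1; (−1)^{1·1·8}·(+1)^1·(-1)^1 = -1.
v=31: a=31^2·(≡29), b=31^2·(≡16) mod 31; (29|31)=-1, (16|31)=+1; (−1)^{2·2·15}·(-1)^2·(+1)^2 = +1.
v=7: a=7^6·(≡4), b=7^1·(≡5) mod 7; (4|7)=+1, (5|7)=-1; (−1)^{6·1·3}·(+1)^1·(-1)^6 = +1.
v=∞: -15249 < 0 and -8211 < 0  ⇒  (a,b)_∞ = -1.
v=37: a=37^-2·(≡6), b=37^0·(≡1) mod 37; (6|37)=-1, (1|37)=+1; (−1)^{-2·0·18}·(-1)^0·(+1)^-2 = +1.
v=3: a=3^-3·(≡2), b=3^1·(≡2) mod 3; (2|3)=-1, (2|3)=-1; (−1)^{-3·1·1}·(-1)^1·(-1)^-3 = -1.
v=19: a=19^2·(≡13), b=19^0·(≡9) mod 19; (13|19)=-1, (9|19)=+1; (−1)^{2·0·9}·(-1)^0·(+1)^2 = +1.
Ram(-15249, -8211) = {3, 13, 17, ∞}; no ℚ_3-point on the conic.

[3, 13, 17, inf]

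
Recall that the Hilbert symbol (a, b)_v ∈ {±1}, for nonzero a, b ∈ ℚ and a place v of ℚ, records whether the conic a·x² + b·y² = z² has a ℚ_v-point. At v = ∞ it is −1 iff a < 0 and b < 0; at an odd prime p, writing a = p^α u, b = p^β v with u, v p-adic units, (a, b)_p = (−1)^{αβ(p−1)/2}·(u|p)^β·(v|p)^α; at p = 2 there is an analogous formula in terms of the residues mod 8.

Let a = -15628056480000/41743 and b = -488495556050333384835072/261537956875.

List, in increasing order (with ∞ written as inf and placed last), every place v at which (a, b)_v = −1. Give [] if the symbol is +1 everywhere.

Mod squares: a ≡ -4199, b ≡ -38. Check v ∈ {∞, 2, 3, 5, 7, 13, 17, 19, 47}.
v=3: a=3^2·(≡1), b=3^6·(≡1) mod 3; (1|3)=+1, (1|3)=+1; (−1)^{2·6·1}·(+1)^6·(+1)^2 = +1.
v=5: a=5^4·(≡4), b=5^-4·(≡3) mod 5; (4|5)=+1, (3|5)=-1; (−1)^{4·-4·2}·(+1)^-4·(-1)^4 = +1.
v=2: v_2(a)=8, v_2(b)=25; units ≡ 1, 5 (mod 8); ε·ε+αω+βω = 0·0+8·1+25·0 ≡ 0  ⇒  (a,b)_2 = +1.
v=19: a=19^-1·(≡11), b=19^-5·(≡6) mod 19; (11|19)=+1, (6|19)=+1; (−1)^{-1·-5·9}·(+1)^-5·(+1)^-1 = -1.
v=∞: -4199 < 0 and -38 < 0  ⇒  (a,b)_∞ = -1.
v=17: a=17^3·(≡4), b=17^4·(≡1) mod 17; (4|17)=+1, (1|17)=+1; (−1)^{3·4·8}·(+1)^4·(+1)^3 = +1.
v=47: a=47^2·(≡44), b=47^4·(≡12) mod 47; (44|47)=-1, (12|47)=+1; (−1)^{2·4·23}·(-1)^4·(+1)^2 = +1.
v=13: a=13^-3·(≡6), b=13^-2·(≡1) mod 13; (6|13)=-1, (1|13)=+1; (−1)^{-3·-2·6}·(-1)^-2·(+1)^-3 = +1.
v=7: a=7^0·(≡4), b=7^2·(≡2) mod 7; (4|7)=+1, (2|7)=+1; (−1)^{0·2·3}·(+1)^2·(+1)^0 = +1.
|Ram(-4199, -38)| = 2, even; anisotropic at {19, ∞}.

[19, inf]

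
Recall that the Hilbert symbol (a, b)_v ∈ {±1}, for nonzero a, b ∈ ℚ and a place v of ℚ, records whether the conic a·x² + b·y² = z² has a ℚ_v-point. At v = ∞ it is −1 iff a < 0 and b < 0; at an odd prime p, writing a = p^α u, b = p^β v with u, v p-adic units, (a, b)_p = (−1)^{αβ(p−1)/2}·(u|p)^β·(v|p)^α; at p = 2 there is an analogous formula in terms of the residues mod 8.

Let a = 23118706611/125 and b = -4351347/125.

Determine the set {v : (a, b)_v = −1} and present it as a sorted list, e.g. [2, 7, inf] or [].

[3, 5]

(a, b) ≡ (455, -49335) mod (ℚ^×)²; places V = {2, 3, 5, 7, 11, 13, 23, ∞}.
(a,b)_11: α=2, u≡4; β=1, v≡4 (mod 11); (4|11)=+1, (4|11)=+1; sign (−1)^0·+1^1·+1^2 = +1.
(a,b)_23: α=2, u≡6; β=1, v≡17 (mod 23); (6|23)=+1, (17|23)=-1; sign (−1)^0·+1^1·-1^2 = +1.
(a,b)_3: α=4, u≡2; β=3, v≡1 (mod 3); (2|3)=-1, (1|3)=+1; sign (−1)^0·-1^3·+1^4 = -1.
(a,b)_5: α=-3, u≡1; β=-3, v≡3 (mod 5); (1|5)=+1, (3|5)=-1; sign (−1)^0·+1^-3·-1^-3 = -1.
(a,b)_13: α=1, u≡9; β=1, v≡12 (mod 13); (9|13)=+1, (12|13)=+1; sign (−1)^0·+1^1·+1^1 = +1.
(a,b)_7: α=3, u≡4; β=2, v≡1 (mod 7); (4|7)=+1, (1|7)=+1; sign (−1)^0·+1^2·+1^3 = +1.
(a,b)_2: α=0, β=0; u≡7, v≡1 (mod 8); ε(u)ε(v)=1·0, αω(v)=0·0, βω(u)=0·0; sum ≡ 0  ⇒  +1.
(a,b)_∞: sgn(455)=+, sgn(-49335)=−, so +1.
Ram(455, -49335) = {3, 5}; no ℚ_3-point on the conic.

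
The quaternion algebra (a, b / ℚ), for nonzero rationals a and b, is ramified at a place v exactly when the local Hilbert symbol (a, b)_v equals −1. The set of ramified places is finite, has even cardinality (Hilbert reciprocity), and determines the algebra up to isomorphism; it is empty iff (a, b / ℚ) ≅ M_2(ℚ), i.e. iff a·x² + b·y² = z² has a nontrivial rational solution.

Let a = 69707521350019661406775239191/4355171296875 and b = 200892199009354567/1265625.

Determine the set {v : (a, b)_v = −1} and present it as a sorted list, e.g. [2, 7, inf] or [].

Mod squares: a ≡ 5436717, b ≡ 247. Check v ∈ {∞, 2, 3, 5, 7, 11, 13, 17, 19, 23, 29}.
v=3: a=3^-9·(≡2), b=3^-4·(≡1) mod 3; (2|3)=-1, (1|3)=+1; (−1)^{-9·-4·1}·(-1)^-4·(+1)^-9 = +1.
v=13: a=13^7·(≡1), b=13^5·(≡5) mod 13; (1|13)=+1, (5|13)=-1; (−1)^{7·5·6}·(+1)^5·(-1)^7 = -1.
v=7: a=7^-2·(≡6), b=7^0·(≡2) mod 7; (6|7)=-1, (2|7)=+1; (−1)^{-2·0·3}·(-1)^0·(+1)^-2 = +1.
v=∞: 5436717 > 0 and 247 > 0  ⇒  (a,b)_∞ = +1.
v=11: a=11^3·(≡8), b=11^2·(≡9) mod 11; (8|11)=-1, (9|11)=+1; (−1)^{3·2·5}·(-1)^2·(+1)^3 = +1.
v=29: a=29^3·(≡12), b=29^2·(≡17) mod 29; (12|29)=-1, (17|29)=-1; (−1)^{3·2·14}·(-1)^2·(-1)^3 = -1.
v=17: a=17^-2·(≡1), b=17^0·(≡13) mod 17; (1|17)=+1, (13|17)=+1; (−1)^{-2·0·8}·(+1)^0·(+1)^-2 = +1.
v=19: a=19^1·(≡8), b=19^1·(≡12) mod 19; (8|19)=-1, (12|19)=-1; (−1)^{1·1·9}·(-1)^1·(-1)^1 = -1.
v=2: v_2(a)=0, v_2(b)=0; units ≡ 5, 7 (mod 8); ε·ε+αω+βω = 0·1+0·0+0·1 ≡ 0  ⇒  (a,b)_2 = +1.
v=23: a=23^9·(≡13), b=23^4·(≡10) mod 23; (13|23)=+1, (10|23)=-1; (−1)^{9·4·11}·(+1)^4·(-1)^9 = -1.
v=5: a=5^-6·(≡2), b=5^-6·(≡2) mod 5; (2|5)=-1, (2|5)=-1; (−1)^{-6·-6·2}·(-1)^-6·(-1)^-6 = +1.
Ram(5436717, 247) = {13, 19, 23, 29}; no ℚ_13-point on the conic.

[13, 19, 23, 29]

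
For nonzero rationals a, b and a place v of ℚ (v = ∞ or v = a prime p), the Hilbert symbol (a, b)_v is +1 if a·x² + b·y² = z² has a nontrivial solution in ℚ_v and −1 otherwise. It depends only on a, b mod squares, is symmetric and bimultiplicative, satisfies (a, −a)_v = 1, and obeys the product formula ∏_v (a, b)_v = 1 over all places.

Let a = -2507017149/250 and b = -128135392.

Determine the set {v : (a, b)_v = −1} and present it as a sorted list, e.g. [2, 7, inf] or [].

(a, b) ≡ (-22610, -163438) mod (ℚ^×)²; places V = {2, 3, 5, 7, 11, 13, 17, 19, 23, ∞}.
(a,b)_∞: sgn(-22610)=−, sgn(-163438)=−, so -1.
(a,b)_7: α=1, u≡1; β=2, v≡3 (mod 7); (1|7)=+1, (3|7)=-1; sign (−1)^0·+1^2·-1^1 = -1.
(a,b)_13: α=2, u≡3; β=0, v≡5 (mod 13); (3|13)=+1, (5|13)=-1; sign (−1)^0·+1^0·-1^2 = +1.
(a,b)_5: α=-3, u≡3; β=0, v≡3 (mod 5); (3|5)=-1, (3|5)=-1; sign (−1)^0·-1^0·-1^-3 = -1.
(a,b)_11: α=0, u≡7; β=1, v≡9 (mod 11); (7|11)=-1, (9|11)=+1; sign (−1)^0·-1^1·+1^0 = -1.
(a,b)_23: α=0, u≡20; β=1, v≡2 (mod 23); (20|23)=-1, (2|23)=+1; sign (−1)^0·-1^1·+1^0 = -1.
(a,b)_3: α=8, u≡1; β=0, v≡2 (mod 3); (1|3)=+1, (2|3)=-1; sign (−1)^0·+1^0·-1^8 = +1.
(a,b)_17: α=1, u≡13; β=1, v≡16 (mod 17); (13|17)=+1, (16|17)=+1; sign (−1)^0·+1^1·+1^1 = +1.
(a,b)_19: α=1, u≡1; β=1, v≡6 (mod 19); (1|19)=+1, (6|19)=+1; sign (−1)^1·+1^1·+1^1 = -1.
(a,b)_2: α=-1, β=5; u≡7, v≡1 (mod 8); ε(u)ε(v)=1·0, αω(v)=-1·0, βω(u)=5·0; sum ≡ 0  ⇒  +1.
(-22610, -163438 / ℚ) ramifies at {5, 7, 11, 19, 23, ∞}: a division algebra.

[5, 7, 11, 19, 23, inf]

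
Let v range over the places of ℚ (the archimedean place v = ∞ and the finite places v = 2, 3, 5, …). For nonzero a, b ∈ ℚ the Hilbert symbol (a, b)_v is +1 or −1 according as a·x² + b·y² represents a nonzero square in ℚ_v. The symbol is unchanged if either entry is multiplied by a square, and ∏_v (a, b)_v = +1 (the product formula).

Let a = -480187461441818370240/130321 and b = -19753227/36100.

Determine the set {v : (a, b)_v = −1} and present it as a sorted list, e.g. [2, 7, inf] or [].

[5, inf]

Mod squares: a ≡ -100872915, b ≡ -1443. Check v ∈ {∞, 2, 3, 5, 7, 11, 13, 19, 31, 37, 41}.
v=7: a=7^2·(≡2), b=7^0·(≡3) mod 7; (2|7)=+1, (3|7)=-1; (−1)^{2·0·3}·(+1)^0·(-1)^2 = +1.
v=37: a=37^3·(≡6), b=37^1·(≡6) mod 37; (6|37)=-1, (6|37)=-1; (−1)^{3·1·18}·(-1)^1·(-1)^3 = +1.
v=∞: -100872915 < 0 and -1443 < 0  ⇒  (a,b)_∞ = -1.
v=5: a=5^1·(≡2), b=5^-2·(≡2) mod 5; (2|5)=-1, (2|5)=-1; (−1)^{1·-2·2}·(-1)^-2·(-1)^1 = -1.
v=31: a=31^1·(≡24), b=31^0·(≡8) mod 31; (24|31)=-1, (8|31)=+1; (−1)^{1·0·15}·(-1)^0·(+1)^1 = +1.
v=11: a=11^1·(≡7), b=11^0·(≡5) mod 11; (7|11)=-1, (5|11)=+1; (−1)^{1·0·5}·(-1)^0·(+1)^1 = +1.
v=3: a=3^9·(≡1), b=3^5·(≡2) mod 3; (1|3)=+1, (2|3)=-1; (−1)^{9·5·1}·(+1)^5·(-1)^9 = +1.
v=41: a=41^1·(≡38), b=41^0·(≡2) mod 41; (38|41)=-1, (2|41)=+1; (−1)^{1·0·20}·(-1)^0·(+1)^1 = +1.
v=2: v_2(a)=6, v_2(b)=-2; units ≡ 5, 5 (mod 8); ε·ε+αω+βω = 0·0+6·1+-2·1 ≡ 0  ⇒  (a,b)_2 = +1.
v=13: a=13^3·(≡2), b=13^3·(≡8) mod 13; (2|13)=-1, (8|13)=-1; (−1)^{3·3·6}·(-1)^3·(-1)^3 = +1.
v=19: a=19^-4·(≡9), b=19^-2·(≡17) mod 19; (9|19)=+1, (17|19)=+1; (−1)^{-4·-2·9}·(+1)^-2·(+1)^-4 = +1.
|Ram(-100872915, -1443)| = 2, even; anisotropic at {5, ∞}.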